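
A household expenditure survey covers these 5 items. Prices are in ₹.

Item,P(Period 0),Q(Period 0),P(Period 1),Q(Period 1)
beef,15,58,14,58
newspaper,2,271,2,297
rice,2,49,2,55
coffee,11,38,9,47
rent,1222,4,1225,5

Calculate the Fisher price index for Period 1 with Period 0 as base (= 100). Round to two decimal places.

Laspeyres component (base-period weights):
ΣP(Period 1)Q(Period 0) = 14×58 + 2×271 + 2×49 + 9×38 + 1225×4 = 812 + 542 + 98 + 342 + 4900 = 6694
ΣP(Period 0)Q(Period 0) = 15×58 + 2×271 + 2×49 + 11×38 + 1222×4 = 870 + 542 + 98 + 418 + 4888 = 6816
L = 6694 / 6816 × 100 = 98.2101
Paasche component (current-period weights):
ΣP(Period 1)Q(Period 1) = 14×58 + 2×297 + 2×55 + 9×47 + 1225×5 = 812 + 594 + 110 + 423 + 6125 = 8064
ΣP(Period 0)Q(Period 1) = 15×58 + 2×297 + 2×55 + 11×47 + 1222×5 = 870 + 594 + 110 + 517 + 6110 = 8201
P = 8064 / 8201 × 100 = 98.3295
Fisher = √(L × P) = √(98.2101 × 98.3295) = 98.2698

98.27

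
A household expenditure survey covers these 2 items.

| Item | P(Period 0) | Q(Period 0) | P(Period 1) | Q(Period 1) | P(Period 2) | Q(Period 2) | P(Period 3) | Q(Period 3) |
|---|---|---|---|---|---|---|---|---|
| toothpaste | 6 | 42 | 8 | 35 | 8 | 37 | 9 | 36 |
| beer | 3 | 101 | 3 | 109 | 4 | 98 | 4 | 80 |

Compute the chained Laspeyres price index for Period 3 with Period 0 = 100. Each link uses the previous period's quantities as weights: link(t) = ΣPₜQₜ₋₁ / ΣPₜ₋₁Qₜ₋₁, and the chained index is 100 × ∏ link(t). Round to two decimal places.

143.11

Link Period 0→Period 1:
ΣP(Period 1)Q(Period 0) = 8×42 + 3×101 = 336 + 303 = 639
ΣP(Period 0)Q(Period 0) = 6×42 + 3×101 = 252 + 303 = 555
link = 639/555 = 1.151351
Link Period 1→Period 2:
ΣP(Period 2)Q(Period 1) = 8×35 + 4×109 = 280 + 436 = 716
ΣP(Period 1)Q(Period 1) = 8×35 + 3×109 = 280 + 327 = 607
link = 716/607 = 1.179572
Link Period 2→Period 3:
ΣP(Period 3)Q(Period 2) = 9×37 + 4×98 = 333 + 392 = 725
ΣP(Period 2)Q(Period 2) = 8×37 + 4×98 = 296 + 392 = 688
link = 725/688 = 1.053779
Chained index = 100 × 1.151351 × 1.179572 × 1.053779 = 143.1139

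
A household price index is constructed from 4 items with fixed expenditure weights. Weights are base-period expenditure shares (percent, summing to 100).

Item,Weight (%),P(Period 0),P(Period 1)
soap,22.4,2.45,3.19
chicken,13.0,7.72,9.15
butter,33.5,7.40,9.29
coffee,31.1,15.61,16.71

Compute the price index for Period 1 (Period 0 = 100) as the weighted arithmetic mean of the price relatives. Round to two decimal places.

119.92

soap: 22.4 × (3.19/2.45) = 22.4 × 1.302041 = 29.1657
chicken: 13.0 × (9.15/7.72) = 13.0 × 1.185233 = 15.4080
butter: 33.5 × (9.29/7.40) = 33.5 × 1.255405 = 42.0561
coffee: 31.1 × (16.71/15.61) = 31.1 × 1.070468 = 33.2915
Index = Σ wᵢ·(p₁ᵢ/p₀ᵢ) = 29.1657 + 15.4080 + 42.0561 + 33.2915 = 119.9214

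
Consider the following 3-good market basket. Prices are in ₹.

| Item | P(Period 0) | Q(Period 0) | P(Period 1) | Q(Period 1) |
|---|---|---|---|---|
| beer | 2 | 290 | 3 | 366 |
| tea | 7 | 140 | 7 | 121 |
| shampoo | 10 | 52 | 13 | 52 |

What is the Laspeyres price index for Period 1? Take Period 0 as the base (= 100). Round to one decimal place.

121.4

Laspeyres price index uses base-period quantities as weights.
ΣP(Period 1)·Q(Period 0) = 3×290 + 7×140 + 13×52 = 870 + 980 + 676 = 2526
ΣP(Period 0)·Q(Period 0) = 2×290 + 7×140 + 10×52 = 580 + 980 + 520 = 2080
Index = 2526 / 2080 × 100 = 121.4423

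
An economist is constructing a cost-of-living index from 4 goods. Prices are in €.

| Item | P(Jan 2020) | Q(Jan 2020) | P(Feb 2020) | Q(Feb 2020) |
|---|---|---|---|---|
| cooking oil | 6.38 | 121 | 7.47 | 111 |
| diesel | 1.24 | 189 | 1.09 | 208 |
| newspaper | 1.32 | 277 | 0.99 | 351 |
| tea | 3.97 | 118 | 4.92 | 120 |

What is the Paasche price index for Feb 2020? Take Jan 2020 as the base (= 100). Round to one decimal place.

Paasche price index uses current-period quantities as weights.
ΣP(Feb 2020)·Q(Feb 2020) = 7.47×111 + 1.09×208 + 0.99×351 + 4.92×120 = 829.17 + 226.72 + 347.49 + 590.4 = 1993.78
ΣP(Jan 2020)·Q(Feb 2020) = 6.38×111 + 1.24×208 + 1.32×351 + 3.97×120 = 708.18 + 257.92 + 463.32 + 476.4 = 1905.82
Index = 1993.78 / 1905.82 × 100 = 104.6153

104.6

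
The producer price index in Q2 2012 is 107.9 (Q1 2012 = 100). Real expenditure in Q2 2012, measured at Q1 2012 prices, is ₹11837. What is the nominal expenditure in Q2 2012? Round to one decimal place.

Nominal = Real × (Index/100) = 11837 × (107.9/100)
        = 11837 × 1.079 = 12772.1230

12772.1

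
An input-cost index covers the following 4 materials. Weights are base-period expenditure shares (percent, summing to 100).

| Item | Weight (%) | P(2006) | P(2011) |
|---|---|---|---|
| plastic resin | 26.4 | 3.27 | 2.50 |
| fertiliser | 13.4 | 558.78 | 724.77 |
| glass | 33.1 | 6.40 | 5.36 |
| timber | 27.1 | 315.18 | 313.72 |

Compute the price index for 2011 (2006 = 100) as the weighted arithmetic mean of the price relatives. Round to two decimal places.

92.26

plastic resin: 26.4 × (2.50/3.27) = 26.4 × 0.764526 = 20.1835
fertiliser: 13.4 × (724.77/558.78) = 13.4 × 1.297058 = 17.3806
glass: 33.1 × (5.36/6.40) = 33.1 × 0.837500 = 27.7213
timber: 27.1 × (313.72/315.18) = 27.1 × 0.995368 = 26.9745
Index = Σ wᵢ·(p₁ᵢ/p₀ᵢ) = 20.1835 + 17.3806 + 27.7213 + 26.9745 = 92.2598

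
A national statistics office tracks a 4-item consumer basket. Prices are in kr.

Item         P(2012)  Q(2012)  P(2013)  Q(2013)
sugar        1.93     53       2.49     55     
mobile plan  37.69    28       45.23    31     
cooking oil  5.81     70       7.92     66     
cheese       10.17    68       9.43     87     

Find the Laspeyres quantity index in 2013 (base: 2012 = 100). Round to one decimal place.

Laspeyres quantity index uses base-period prices as weights.
ΣP(2012)·Q(2013) = 1.93×55 + 37.69×31 + 5.81×66 + 10.17×87 = 106.15 + 1168.39 + 383.46 + 884.79 = 2542.79
ΣP(2012)·Q(2012) = 1.93×53 + 37.69×28 + 5.81×70 + 10.17×68 = 102.29 + 1055.32 + 406.7 + 691.56 = 2255.87
Index = 2542.79 / 2255.87 × 100 = 112.7188

112.7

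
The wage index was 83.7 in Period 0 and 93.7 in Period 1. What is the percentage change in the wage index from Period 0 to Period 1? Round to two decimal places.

11.95%

Change = (93.7 − 83.7) / 83.7 × 100
       = 10.0 / 83.7 × 100 = 11.9474%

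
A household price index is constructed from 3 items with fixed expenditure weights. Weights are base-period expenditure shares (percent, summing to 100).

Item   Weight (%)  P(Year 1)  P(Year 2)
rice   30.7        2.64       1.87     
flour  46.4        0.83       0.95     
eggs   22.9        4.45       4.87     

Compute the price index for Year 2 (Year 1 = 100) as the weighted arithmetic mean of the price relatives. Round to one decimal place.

99.9

rice: 30.7 × (1.87/2.64) = 30.7 × 0.708333 = 21.7458
flour: 46.4 × (0.95/0.83) = 46.4 × 1.144578 = 53.1084
eggs: 22.9 × (4.87/4.45) = 22.9 × 1.094382 = 25.0613
Index = Σ wᵢ·(p₁ᵢ/p₀ᵢ) = 21.7458 + 53.1084 + 25.0613 = 99.9156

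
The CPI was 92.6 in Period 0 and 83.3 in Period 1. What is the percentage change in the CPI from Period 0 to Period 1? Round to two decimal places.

Change = (83.3 − 92.6) / 92.6 × 100
       = -9.3 / 92.6 × 100 = -10.0432%

-10.04%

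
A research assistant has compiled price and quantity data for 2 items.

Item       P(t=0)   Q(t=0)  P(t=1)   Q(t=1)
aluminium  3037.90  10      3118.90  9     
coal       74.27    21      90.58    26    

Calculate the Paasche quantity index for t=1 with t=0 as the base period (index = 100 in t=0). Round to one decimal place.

Paasche quantity index uses current-period prices as weights.
ΣP(t=1)·Q(t=1) = 3118.90×9 + 90.58×26 = 28070.1 + 2355.08 = 30425.18
ΣP(t=1)·Q(t=0) = 3118.90×10 + 90.58×21 = 31189 + 1902.18 = 33091.18
Index = 30425.18 / 33091.18 × 100 = 91.9435

91.9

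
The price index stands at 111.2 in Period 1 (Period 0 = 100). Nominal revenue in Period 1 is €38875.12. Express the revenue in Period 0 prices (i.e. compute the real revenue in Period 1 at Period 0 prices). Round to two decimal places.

34959.64

Real = Nominal ÷ (Index/100) = 38875.12 ÷ (111.2/100)
     = 38875.12 ÷ 1.112 = 34959.6403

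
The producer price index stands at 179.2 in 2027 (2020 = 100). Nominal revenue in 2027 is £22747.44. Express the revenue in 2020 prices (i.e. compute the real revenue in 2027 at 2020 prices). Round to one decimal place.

12693.9

Real = Nominal ÷ (Index/100) = 22747.44 ÷ (179.2/100)
     = 22747.44 ÷ 1.792 = 12693.8839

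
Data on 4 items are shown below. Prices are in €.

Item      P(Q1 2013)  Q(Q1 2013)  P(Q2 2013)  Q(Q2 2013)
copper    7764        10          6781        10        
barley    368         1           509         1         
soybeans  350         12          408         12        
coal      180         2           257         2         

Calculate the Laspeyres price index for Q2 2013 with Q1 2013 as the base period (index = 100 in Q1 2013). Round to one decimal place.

Laspeyres price index uses base-period quantities as weights.
ΣP(Q2 2013)·Q(Q1 2013) = 6781×10 + 509×1 + 408×12 + 257×2 = 67810 + 509 + 4896 + 514 = 73729
ΣP(Q1 2013)·Q(Q1 2013) = 7764×10 + 368×1 + 350×12 + 180×2 = 77640 + 368 + 4200 + 360 = 82568
Index = 73729 / 82568 × 100 = 89.2949

89.3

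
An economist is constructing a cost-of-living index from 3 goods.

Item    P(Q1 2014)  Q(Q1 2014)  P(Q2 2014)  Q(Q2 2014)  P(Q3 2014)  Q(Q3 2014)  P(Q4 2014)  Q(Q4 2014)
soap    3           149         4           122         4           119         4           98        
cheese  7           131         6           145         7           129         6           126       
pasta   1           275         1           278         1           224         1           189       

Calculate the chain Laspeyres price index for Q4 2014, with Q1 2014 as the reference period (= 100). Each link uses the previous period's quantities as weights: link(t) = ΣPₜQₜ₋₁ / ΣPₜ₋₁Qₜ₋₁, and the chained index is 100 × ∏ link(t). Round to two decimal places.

Link Q1 2014→Q2 2014:
ΣP(Q2 2014)Q(Q1 2014) = 4×149 + 6×131 + 1×275 = 596 + 786 + 275 = 1657
ΣP(Q1 2014)Q(Q1 2014) = 3×149 + 7×131 + 1×275 = 447 + 917 + 275 = 1639
link = 1657/1639 = 1.010982
Link Q2 2014→Q3 2014:
ΣP(Q3 2014)Q(Q2 2014) = 4×122 + 7×145 + 1×278 = 488 + 1015 + 278 = 1781
ΣP(Q2 2014)Q(Q2 2014) = 4×122 + 6×145 + 1×278 = 488 + 870 + 278 = 1636
link = 1781/1636 = 1.088631
Link Q3 2014→Q4 2014:
ΣP(Q4 2014)Q(Q3 2014) = 4×119 + 6×129 + 1×224 = 476 + 774 + 224 = 1474
ΣP(Q3 2014)Q(Q3 2014) = 4×119 + 7×129 + 1×224 = 476 + 903 + 224 = 1603
link = 1474/1603 = 0.919526
Chained index = 100 × 1.010982 × 1.088631 × 0.919526 = 101.2018

101.20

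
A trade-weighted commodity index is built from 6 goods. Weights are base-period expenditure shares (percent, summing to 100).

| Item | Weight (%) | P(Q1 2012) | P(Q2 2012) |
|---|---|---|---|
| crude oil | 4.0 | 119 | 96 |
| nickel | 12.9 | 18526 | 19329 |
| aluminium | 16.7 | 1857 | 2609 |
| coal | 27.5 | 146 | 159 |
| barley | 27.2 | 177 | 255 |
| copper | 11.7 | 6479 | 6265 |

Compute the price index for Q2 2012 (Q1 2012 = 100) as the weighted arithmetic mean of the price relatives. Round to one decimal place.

crude oil: 4.0 × (96/119) = 4.0 × 0.806723 = 3.2269
nickel: 12.9 × (19329/18526) = 12.9 × 1.043344 = 13.4591
aluminium: 16.7 × (2609/1857) = 16.7 × 1.404954 = 23.4627
coal: 27.5 × (159/146) = 27.5 × 1.089041 = 29.9486
barley: 27.2 × (255/177) = 27.2 × 1.440678 = 39.1864
copper: 11.7 × (6265/6479) = 11.7 × 0.966970 = 11.3136
Index = Σ wᵢ·(p₁ᵢ/p₀ᵢ) = 3.2269 + 13.4591 + 23.4627 + 29.9486 + 39.1864 + 11.3136 = 120.5974

120.6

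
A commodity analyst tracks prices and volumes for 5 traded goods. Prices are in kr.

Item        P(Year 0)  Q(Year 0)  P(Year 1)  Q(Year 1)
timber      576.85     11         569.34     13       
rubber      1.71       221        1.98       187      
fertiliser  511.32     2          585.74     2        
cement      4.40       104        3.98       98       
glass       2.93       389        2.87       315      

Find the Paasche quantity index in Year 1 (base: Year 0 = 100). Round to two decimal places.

108.88

Paasche quantity index uses current-period prices as weights.
ΣP(Year 1)·Q(Year 1) = 569.34×13 + 1.98×187 + 585.74×2 + 3.98×98 + 2.87×315 = 7401.42 + 370.26 + 1171.48 + 390.04 + 904.05 = 10237.25
ΣP(Year 1)·Q(Year 0) = 569.34×11 + 1.98×221 + 585.74×2 + 3.98×104 + 2.87×389 = 6262.74 + 437.58 + 1171.48 + 413.92 + 1116.43 = 9402.15
Index = 10237.25 / 9402.15 × 100 = 108.8820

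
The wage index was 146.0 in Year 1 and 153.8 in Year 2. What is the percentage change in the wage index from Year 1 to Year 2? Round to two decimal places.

5.34%

Change = (153.8 − 146.0) / 146.0 × 100
       = 7.8 / 146.0 × 100 = 5.3425%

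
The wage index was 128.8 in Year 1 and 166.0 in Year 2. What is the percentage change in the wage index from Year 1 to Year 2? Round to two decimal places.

Change = (166.0 − 128.8) / 128.8 × 100
       = 37.2 / 128.8 × 100 = 28.8820%

28.88%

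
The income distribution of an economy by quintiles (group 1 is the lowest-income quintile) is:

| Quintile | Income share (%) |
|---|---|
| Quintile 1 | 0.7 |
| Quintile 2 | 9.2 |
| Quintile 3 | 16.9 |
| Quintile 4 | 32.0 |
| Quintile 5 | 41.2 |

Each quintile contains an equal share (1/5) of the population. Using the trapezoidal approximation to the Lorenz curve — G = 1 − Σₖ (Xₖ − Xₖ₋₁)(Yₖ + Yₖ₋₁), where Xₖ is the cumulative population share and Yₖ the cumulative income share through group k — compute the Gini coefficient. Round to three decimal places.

0.415

Cumulative income shares Yₖ: 0.0070, 0.0990, 0.2680, 0.5880, 1.0000
Σ (Xₖ−Xₖ₋₁)(Yₖ+Yₖ₋₁) = (1/5)(0.0070+0.0000) + (1/5)(0.0990+0.0070) + (1/5)(0.2680+0.0990) + (1/5)(0.5880+0.2680) + (1/5)(1.0000+0.5880)
  = 0.0014 + 0.0212 + 0.0734 + 0.1712 + 0.3176 = 0.5848
G = 1 − 0.5848 = 0.4152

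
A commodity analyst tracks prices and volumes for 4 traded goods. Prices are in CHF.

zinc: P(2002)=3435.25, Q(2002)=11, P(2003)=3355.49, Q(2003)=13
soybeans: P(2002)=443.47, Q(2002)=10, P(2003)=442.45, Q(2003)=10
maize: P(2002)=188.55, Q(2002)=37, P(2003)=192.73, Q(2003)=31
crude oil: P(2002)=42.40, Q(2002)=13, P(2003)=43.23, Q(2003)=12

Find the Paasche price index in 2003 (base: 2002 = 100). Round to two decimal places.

98.36

Paasche price index uses current-period quantities as weights.
ΣP(2003)·Q(2003) = 3355.49×13 + 442.45×10 + 192.73×31 + 43.23×12 = 43621.37 + 4424.5 + 5974.63 + 518.76 = 54539.26
ΣP(2002)·Q(2003) = 3435.25×13 + 443.47×10 + 188.55×31 + 42.40×12 = 44658.25 + 4434.7 + 5845.05 + 508.8 = 55446.8
Index = 54539.26 / 55446.8 × 100 = 98.3632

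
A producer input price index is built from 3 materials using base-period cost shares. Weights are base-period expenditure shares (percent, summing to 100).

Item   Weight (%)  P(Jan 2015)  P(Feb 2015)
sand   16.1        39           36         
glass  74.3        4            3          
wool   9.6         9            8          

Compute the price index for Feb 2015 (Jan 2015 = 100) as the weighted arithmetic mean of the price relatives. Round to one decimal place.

sand: 16.1 × (36/39) = 16.1 × 0.923077 = 14.8615
glass: 74.3 × (3/4) = 74.3 × 0.750000 = 55.7250
wool: 9.6 × (8/9) = 9.6 × 0.888889 = 8.5333
Index = Σ wᵢ·(p₁ᵢ/p₀ᵢ) = 14.8615 + 55.7250 + 8.5333 = 79.1199

79.1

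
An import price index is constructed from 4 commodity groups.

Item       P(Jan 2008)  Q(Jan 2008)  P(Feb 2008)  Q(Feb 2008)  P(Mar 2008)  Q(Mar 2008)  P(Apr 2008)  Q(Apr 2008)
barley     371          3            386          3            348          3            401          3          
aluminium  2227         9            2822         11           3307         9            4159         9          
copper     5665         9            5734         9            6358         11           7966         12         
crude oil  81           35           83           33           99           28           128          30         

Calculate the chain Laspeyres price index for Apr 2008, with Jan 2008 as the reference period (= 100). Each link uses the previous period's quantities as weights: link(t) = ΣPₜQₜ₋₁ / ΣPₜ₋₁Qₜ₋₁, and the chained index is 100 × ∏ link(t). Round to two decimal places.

Link Jan 2008→Feb 2008:
ΣP(Feb 2008)Q(Jan 2008) = 386×3 + 2822×9 + 5734×9 + 83×35 = 1158 + 25398 + 51606 + 2905 = 81067
ΣP(Jan 2008)Q(Jan 2008) = 371×3 + 2227×9 + 5665×9 + 81×35 = 1113 + 20043 + 50985 + 2835 = 74976
link = 81067/74976 = 1.081239
Link Feb 2008→Mar 2008:
ΣP(Mar 2008)Q(Feb 2008) = 348×3 + 3307×11 + 6358×9 + 99×33 = 1044 + 36377 + 57222 + 3267 = 97910
ΣP(Feb 2008)Q(Feb 2008) = 386×3 + 2822×11 + 5734×9 + 83×33 = 1158 + 31042 + 51606 + 2739 = 86545
link = 97910/86545 = 1.131319
Link Mar 2008→Apr 2008:
ΣP(Apr 2008)Q(Mar 2008) = 401×3 + 4159×9 + 7966×11 + 128×28 = 1203 + 37431 + 87626 + 3584 = 129844
ΣP(Mar 2008)Q(Mar 2008) = 348×3 + 3307×9 + 6358×11 + 99×28 = 1044 + 29763 + 69938 + 2772 = 103517
link = 129844/103517 = 1.254325
Chained index = 100 × 1.081239 × 1.131319 × 1.254325 = 153.4324

153.43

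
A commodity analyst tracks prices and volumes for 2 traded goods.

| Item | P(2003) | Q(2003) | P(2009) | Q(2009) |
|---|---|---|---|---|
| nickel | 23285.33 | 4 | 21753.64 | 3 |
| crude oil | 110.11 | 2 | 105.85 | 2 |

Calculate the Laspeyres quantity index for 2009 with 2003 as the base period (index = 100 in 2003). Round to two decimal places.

Laspeyres quantity index uses base-period prices as weights.
ΣP(2003)·Q(2009) = 23285.33×3 + 110.11×2 = 69855.99 + 220.22 = 70076.21
ΣP(2003)·Q(2003) = 23285.33×4 + 110.11×2 = 93141.32 + 220.22 = 93361.54
Index = 70076.21 / 93361.54 × 100 = 75.0590

75.06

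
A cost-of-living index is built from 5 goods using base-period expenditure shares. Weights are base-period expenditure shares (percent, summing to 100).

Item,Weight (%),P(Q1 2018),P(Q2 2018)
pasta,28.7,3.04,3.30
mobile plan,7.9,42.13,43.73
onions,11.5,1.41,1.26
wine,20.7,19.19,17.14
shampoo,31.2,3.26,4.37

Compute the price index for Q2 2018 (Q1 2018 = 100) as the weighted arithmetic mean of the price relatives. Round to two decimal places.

109.94

pasta: 28.7 × (3.30/3.04) = 28.7 × 1.085526 = 31.1546
mobile plan: 7.9 × (43.73/42.13) = 7.9 × 1.037978 = 8.2000
onions: 11.5 × (1.26/1.41) = 11.5 × 0.893617 = 10.2766
wine: 20.7 × (17.14/19.19) = 20.7 × 0.893174 = 18.4887
shampoo: 31.2 × (4.37/3.26) = 31.2 × 1.340491 = 41.8233
Index = Σ wᵢ·(p₁ᵢ/p₀ᵢ) = 31.1546 + 8.2000 + 10.2766 + 18.4887 + 41.8233 = 109.9432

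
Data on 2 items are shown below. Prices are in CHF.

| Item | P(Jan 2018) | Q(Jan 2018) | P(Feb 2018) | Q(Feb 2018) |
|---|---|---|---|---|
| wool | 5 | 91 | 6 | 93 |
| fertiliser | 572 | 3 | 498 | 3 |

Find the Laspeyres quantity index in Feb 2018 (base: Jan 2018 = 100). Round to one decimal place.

100.5

Laspeyres quantity index uses base-period prices as weights.
ΣP(Jan 2018)·Q(Feb 2018) = 5×93 + 572×3 = 465 + 1716 = 2181
ΣP(Jan 2018)·Q(Jan 2018) = 5×91 + 572×3 = 455 + 1716 = 2171
Index = 2181 / 2171 × 100 = 100.4606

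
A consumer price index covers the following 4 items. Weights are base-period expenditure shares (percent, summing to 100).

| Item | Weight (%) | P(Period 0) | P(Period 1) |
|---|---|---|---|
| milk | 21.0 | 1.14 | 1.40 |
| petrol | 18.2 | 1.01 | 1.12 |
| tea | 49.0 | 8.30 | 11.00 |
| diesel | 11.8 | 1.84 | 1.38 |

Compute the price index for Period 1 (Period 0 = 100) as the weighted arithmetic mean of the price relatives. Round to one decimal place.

milk: 21.0 × (1.40/1.14) = 21.0 × 1.228070 = 25.7895
petrol: 18.2 × (1.12/1.01) = 18.2 × 1.108911 = 20.1822
tea: 49.0 × (11.00/8.30) = 49.0 × 1.325301 = 64.9398
diesel: 11.8 × (1.38/1.84) = 11.8 × 0.750000 = 8.8500
Index = Σ wᵢ·(p₁ᵢ/p₀ᵢ) = 25.7895 + 20.1822 + 64.9398 + 8.8500 = 119.7614

119.8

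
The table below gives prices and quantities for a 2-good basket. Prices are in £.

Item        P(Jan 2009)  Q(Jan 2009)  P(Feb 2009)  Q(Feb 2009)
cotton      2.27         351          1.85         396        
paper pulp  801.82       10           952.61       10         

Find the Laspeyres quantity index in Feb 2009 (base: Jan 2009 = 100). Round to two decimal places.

Laspeyres quantity index uses base-period prices as weights.
ΣP(Jan 2009)·Q(Feb 2009) = 2.27×396 + 801.82×10 = 898.92 + 8018.2 = 8917.12
ΣP(Jan 2009)·Q(Jan 2009) = 2.27×351 + 801.82×10 = 796.77 + 8018.2 = 8814.97
Index = 8917.12 / 8814.97 × 100 = 101.1588

101.16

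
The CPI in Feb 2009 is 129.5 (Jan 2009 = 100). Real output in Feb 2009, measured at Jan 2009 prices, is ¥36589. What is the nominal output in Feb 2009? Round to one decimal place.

Nominal = Real × (Index/100) = 36589 × (129.5/100)
        = 36589 × 1.295 = 47382.7550

47382.8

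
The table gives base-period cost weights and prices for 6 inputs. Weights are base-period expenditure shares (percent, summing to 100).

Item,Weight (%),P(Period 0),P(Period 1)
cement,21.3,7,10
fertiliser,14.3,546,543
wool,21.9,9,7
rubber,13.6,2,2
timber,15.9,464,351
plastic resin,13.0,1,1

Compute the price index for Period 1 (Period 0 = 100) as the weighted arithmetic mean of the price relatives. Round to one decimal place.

100.3

cement: 21.3 × (10/7) = 21.3 × 1.428571 = 30.4286
fertiliser: 14.3 × (543/546) = 14.3 × 0.994505 = 14.2214
wool: 21.9 × (7/9) = 21.9 × 0.777778 = 17.0333
rubber: 13.6 × (2/2) = 13.6 × 1.000000 = 13.6000
timber: 15.9 × (351/464) = 15.9 × 0.756466 = 12.0278
plastic resin: 13.0 × (1/1) = 13.0 × 1.000000 = 13.0000
Index = Σ wᵢ·(p₁ᵢ/p₀ᵢ) = 30.4286 + 14.2214 + 17.0333 + 13.6000 + 12.0278 + 13.0000 = 100.3111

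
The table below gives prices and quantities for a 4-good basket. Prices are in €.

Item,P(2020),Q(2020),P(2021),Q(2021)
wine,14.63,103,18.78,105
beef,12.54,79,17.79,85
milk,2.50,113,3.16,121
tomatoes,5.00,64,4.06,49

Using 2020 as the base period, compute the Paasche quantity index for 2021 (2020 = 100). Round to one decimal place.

102.7

Paasche quantity index uses current-period prices as weights.
ΣP(2021)·Q(2021) = 18.78×105 + 17.79×85 + 3.16×121 + 4.06×49 = 1971.9 + 1512.15 + 382.36 + 198.94 = 4065.35
ΣP(2021)·Q(2020) = 18.78×103 + 17.79×79 + 3.16×113 + 4.06×64 = 1934.34 + 1405.41 + 357.08 + 259.84 = 3956.67
Index = 4065.35 / 3956.67 × 100 = 102.7468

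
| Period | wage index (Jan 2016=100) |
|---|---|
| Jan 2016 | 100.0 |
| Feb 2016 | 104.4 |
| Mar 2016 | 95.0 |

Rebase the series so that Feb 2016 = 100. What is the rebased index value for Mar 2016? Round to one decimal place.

91.0

Rebased(Mar 2016) = 95.0 / 104.4 × 100 = 90.9962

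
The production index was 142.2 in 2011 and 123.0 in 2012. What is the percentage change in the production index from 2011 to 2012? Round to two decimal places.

-13.50%

Change = (123.0 − 142.2) / 142.2 × 100
       = -19.2 / 142.2 × 100 = -13.5021%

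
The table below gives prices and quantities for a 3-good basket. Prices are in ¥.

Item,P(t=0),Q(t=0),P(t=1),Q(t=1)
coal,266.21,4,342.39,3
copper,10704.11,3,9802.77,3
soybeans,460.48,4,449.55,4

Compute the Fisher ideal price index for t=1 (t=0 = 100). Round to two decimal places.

92.89

Laspeyres component (base-period weights):
ΣP(t=1)Q(t=0) = 342.39×4 + 9802.77×3 + 449.55×4 = 1369.56 + 29408.31 + 1798.2 = 32576.07
ΣP(t=0)Q(t=0) = 266.21×4 + 10704.11×3 + 460.48×4 = 1064.84 + 32112.33 + 1841.92 = 35019.09
L = 32576.07 / 35019.09 × 100 = 93.0237
Paasche component (current-period weights):
ΣP(t=1)Q(t=1) = 342.39×3 + 9802.77×3 + 449.55×4 = 1027.17 + 29408.31 + 1798.2 = 32233.68
ΣP(t=0)Q(t=1) = 266.21×3 + 10704.11×3 + 460.48×4 = 798.63 + 32112.33 + 1841.92 = 34752.88
P = 32233.68 / 34752.88 × 100 = 92.7511
Fisher = √(L × P) = √(93.0237 × 92.7511) = 92.8873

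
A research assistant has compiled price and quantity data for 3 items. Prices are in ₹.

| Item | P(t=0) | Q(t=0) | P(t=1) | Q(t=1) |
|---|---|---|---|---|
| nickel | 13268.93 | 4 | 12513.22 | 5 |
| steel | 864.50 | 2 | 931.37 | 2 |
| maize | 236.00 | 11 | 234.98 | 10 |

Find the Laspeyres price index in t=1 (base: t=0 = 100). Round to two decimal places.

94.95

Laspeyres price index uses base-period quantities as weights.
ΣP(t=1)·Q(t=0) = 12513.22×4 + 931.37×2 + 234.98×11 = 50052.88 + 1862.74 + 2584.78 = 54500.4
ΣP(t=0)·Q(t=0) = 13268.93×4 + 864.50×2 + 236.00×11 = 53075.72 + 1729 + 2596 = 57400.72
Index = 54500.4 / 57400.72 × 100 = 94.9472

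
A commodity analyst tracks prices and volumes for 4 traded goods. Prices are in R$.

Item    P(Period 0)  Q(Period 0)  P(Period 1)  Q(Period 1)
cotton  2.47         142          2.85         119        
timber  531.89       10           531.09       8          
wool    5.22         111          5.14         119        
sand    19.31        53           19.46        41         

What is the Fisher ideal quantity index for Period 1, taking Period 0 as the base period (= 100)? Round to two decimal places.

Laspeyres component (base-period weights):
ΣP(Period 0)Q(Period 1) = 2.47×119 + 531.89×8 + 5.22×119 + 19.31×41 = 293.93 + 4255.12 + 621.18 + 791.71 = 5961.94
ΣP(Period 0)Q(Period 0) = 2.47×142 + 531.89×10 + 5.22×111 + 19.31×53 = 350.74 + 5318.9 + 579.42 + 1023.43 = 7272.49
L = 5961.94 / 7272.49 × 100 = 81.9793
Paasche component (current-period weights):
ΣP(Period 1)Q(Period 1) = 2.85×119 + 531.09×8 + 5.14×119 + 19.46×41 = 339.15 + 4248.72 + 611.66 + 797.86 = 5997.39
ΣP(Period 1)Q(Period 0) = 2.85×142 + 531.09×10 + 5.14×111 + 19.46×53 = 404.7 + 5310.9 + 570.54 + 1031.38 = 7317.52
P = 5997.39 / 7317.52 × 100 = 81.9593
Fisher = √(L × P) = √(81.9793 × 81.9593) = 81.9693

81.97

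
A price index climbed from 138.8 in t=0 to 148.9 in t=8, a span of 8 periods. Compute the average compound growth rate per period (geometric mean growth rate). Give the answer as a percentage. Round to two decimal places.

0.88%

Growth factor = (148.9/138.8)^(1/8) = (1.072767)^(1/8) = 1.008819
Growth rate = 1.008819 − 1 = 0.008819 = 0.8819%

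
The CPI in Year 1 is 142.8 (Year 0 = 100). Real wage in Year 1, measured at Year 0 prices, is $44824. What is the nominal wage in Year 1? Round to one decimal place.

Nominal = Real × (Index/100) = 44824 × (142.8/100)
        = 44824 × 1.428 = 64008.6720

64008.7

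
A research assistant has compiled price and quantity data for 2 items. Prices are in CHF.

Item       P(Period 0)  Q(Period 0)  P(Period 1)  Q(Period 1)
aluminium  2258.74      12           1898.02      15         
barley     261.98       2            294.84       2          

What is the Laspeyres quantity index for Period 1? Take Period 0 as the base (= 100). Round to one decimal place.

124.5

Laspeyres quantity index uses base-period prices as weights.
ΣP(Period 0)·Q(Period 1) = 2258.74×15 + 261.98×2 = 33881.1 + 523.96 = 34405.06
ΣP(Period 0)·Q(Period 0) = 2258.74×12 + 261.98×2 = 27104.88 + 523.96 = 27628.84
Index = 34405.06 / 27628.84 × 100 = 124.5259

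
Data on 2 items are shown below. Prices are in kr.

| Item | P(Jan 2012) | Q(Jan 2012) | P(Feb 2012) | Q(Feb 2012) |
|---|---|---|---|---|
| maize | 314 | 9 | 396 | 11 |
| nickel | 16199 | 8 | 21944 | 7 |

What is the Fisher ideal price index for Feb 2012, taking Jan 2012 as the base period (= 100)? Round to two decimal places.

135.23

Laspeyres component (base-period weights):
ΣP(Feb 2012)Q(Jan 2012) = 396×9 + 21944×8 = 3564 + 175552 = 179116
ΣP(Jan 2012)Q(Jan 2012) = 314×9 + 16199×8 = 2826 + 129592 = 132418
L = 179116 / 132418 × 100 = 135.2656
Paasche component (current-period weights):
ΣP(Feb 2012)Q(Feb 2012) = 396×11 + 21944×7 = 4356 + 153608 = 157964
ΣP(Jan 2012)Q(Feb 2012) = 314×11 + 16199×7 = 3454 + 113393 = 116847
P = 157964 / 116847 × 100 = 135.1888
Fisher = √(L × P) = √(135.2656 × 135.1888) = 135.2272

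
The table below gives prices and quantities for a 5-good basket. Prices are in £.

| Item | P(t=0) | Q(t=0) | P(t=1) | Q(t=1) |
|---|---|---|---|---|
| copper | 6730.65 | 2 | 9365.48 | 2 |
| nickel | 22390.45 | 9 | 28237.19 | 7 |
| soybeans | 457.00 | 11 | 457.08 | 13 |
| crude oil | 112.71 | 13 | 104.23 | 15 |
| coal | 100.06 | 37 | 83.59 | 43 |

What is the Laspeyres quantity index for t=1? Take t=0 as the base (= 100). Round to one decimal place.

Laspeyres quantity index uses base-period prices as weights.
ΣP(t=0)·Q(t=1) = 6730.65×2 + 22390.45×7 + 457.00×13 + 112.71×15 + 100.06×43 = 13461.3 + 156733.15 + 5941 + 1690.65 + 4302.58 = 182128.68
ΣP(t=0)·Q(t=0) = 6730.65×2 + 22390.45×9 + 457.00×11 + 112.71×13 + 100.06×37 = 13461.3 + 201514.05 + 5027 + 1465.23 + 3702.22 = 225169.8
Index = 182128.68 / 225169.8 × 100 = 80.8850

80.9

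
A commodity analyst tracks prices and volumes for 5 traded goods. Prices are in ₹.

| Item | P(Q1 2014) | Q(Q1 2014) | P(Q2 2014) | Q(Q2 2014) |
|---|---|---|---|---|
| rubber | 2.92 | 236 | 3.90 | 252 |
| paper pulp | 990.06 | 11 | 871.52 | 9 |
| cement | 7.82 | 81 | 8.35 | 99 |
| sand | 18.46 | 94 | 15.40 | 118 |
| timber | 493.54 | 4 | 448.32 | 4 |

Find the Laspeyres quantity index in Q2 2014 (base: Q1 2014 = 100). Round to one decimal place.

91.5

Laspeyres quantity index uses base-period prices as weights.
ΣP(Q1 2014)·Q(Q2 2014) = 2.92×252 + 990.06×9 + 7.82×99 + 18.46×118 + 493.54×4 = 735.84 + 8910.54 + 774.18 + 2178.28 + 1974.16 = 14573
ΣP(Q1 2014)·Q(Q1 2014) = 2.92×236 + 990.06×11 + 7.82×81 + 18.46×94 + 493.54×4 = 689.12 + 10890.66 + 633.42 + 1735.24 + 1974.16 = 15922.6
Index = 14573 / 15922.6 × 100 = 91.5240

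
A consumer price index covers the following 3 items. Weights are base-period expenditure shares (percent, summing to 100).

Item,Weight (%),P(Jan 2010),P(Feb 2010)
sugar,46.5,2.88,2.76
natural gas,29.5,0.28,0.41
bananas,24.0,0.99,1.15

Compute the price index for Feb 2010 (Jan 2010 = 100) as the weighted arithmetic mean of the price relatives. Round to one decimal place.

115.6

sugar: 46.5 × (2.76/2.88) = 46.5 × 0.958333 = 44.5625
natural gas: 29.5 × (0.41/0.28) = 29.5 × 1.464286 = 43.1964
bananas: 24.0 × (1.15/0.99) = 24.0 × 1.161616 = 27.8788
Index = Σ wᵢ·(p₁ᵢ/p₀ᵢ) = 44.5625 + 43.1964 + 27.8788 = 115.6377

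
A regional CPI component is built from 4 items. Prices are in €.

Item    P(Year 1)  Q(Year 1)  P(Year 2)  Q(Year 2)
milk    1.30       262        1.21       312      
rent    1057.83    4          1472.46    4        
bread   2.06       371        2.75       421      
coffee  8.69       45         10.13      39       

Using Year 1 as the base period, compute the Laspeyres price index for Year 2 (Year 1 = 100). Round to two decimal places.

Laspeyres price index uses base-period quantities as weights.
ΣP(Year 2)·Q(Year 1) = 1.21×262 + 1472.46×4 + 2.75×371 + 10.13×45 = 317.02 + 5889.84 + 1020.25 + 455.85 = 7682.96
ΣP(Year 1)·Q(Year 1) = 1.30×262 + 1057.83×4 + 2.06×371 + 8.69×45 = 340.6 + 4231.32 + 764.26 + 391.05 = 5727.23
Index = 7682.96 / 5727.23 × 100 = 134.1479

134.15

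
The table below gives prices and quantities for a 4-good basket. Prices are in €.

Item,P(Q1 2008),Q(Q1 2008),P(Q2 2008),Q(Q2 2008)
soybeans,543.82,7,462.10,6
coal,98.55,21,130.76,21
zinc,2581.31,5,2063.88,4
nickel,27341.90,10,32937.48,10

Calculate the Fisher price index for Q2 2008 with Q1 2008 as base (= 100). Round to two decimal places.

Laspeyres component (base-period weights):
ΣP(Q2 2008)Q(Q1 2008) = 462.10×7 + 130.76×21 + 2063.88×5 + 32937.48×10 = 3234.7 + 2745.96 + 10319.4 + 329374.8 = 345674.86
ΣP(Q1 2008)Q(Q1 2008) = 543.82×7 + 98.55×21 + 2581.31×5 + 27341.90×10 = 3806.74 + 2069.55 + 12906.55 + 273419 = 292201.84
L = 345674.86 / 292201.84 × 100 = 118.3000
Paasche component (current-period weights):
ΣP(Q2 2008)Q(Q2 2008) = 462.10×6 + 130.76×21 + 2063.88×4 + 32937.48×10 = 2772.6 + 2745.96 + 8255.52 + 329374.8 = 343148.88
ΣP(Q1 2008)Q(Q2 2008) = 543.82×6 + 98.55×21 + 2581.31×4 + 27341.90×10 = 3262.92 + 2069.55 + 10325.24 + 273419 = 289076.71
P = 343148.88 / 289076.71 × 100 = 118.7051
Fisher = √(L × P) = √(118.3000 × 118.7051) = 118.5024

118.50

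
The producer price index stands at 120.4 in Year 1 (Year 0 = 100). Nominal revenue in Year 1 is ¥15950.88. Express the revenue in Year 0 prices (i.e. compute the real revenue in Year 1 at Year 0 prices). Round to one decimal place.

13248.2

Real = Nominal ÷ (Index/100) = 15950.88 ÷ (120.4/100)
     = 15950.88 ÷ 1.204 = 13248.2392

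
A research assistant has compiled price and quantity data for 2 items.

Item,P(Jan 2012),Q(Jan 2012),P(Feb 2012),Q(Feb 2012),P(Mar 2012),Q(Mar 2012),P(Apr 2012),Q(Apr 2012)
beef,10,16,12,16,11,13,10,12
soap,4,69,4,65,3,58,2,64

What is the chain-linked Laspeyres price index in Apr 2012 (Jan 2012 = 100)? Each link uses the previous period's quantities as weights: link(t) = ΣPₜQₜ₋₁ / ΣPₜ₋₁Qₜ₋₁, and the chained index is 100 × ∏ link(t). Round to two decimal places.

Link Jan 2012→Feb 2012:
ΣP(Feb 2012)Q(Jan 2012) = 12×16 + 4×69 = 192 + 276 = 468
ΣP(Jan 2012)Q(Jan 2012) = 10×16 + 4×69 = 160 + 276 = 436
link = 468/436 = 1.073394
Link Feb 2012→Mar 2012:
ΣP(Mar 2012)Q(Feb 2012) = 11×16 + 3×65 = 176 + 195 = 371
ΣP(Feb 2012)Q(Feb 2012) = 12×16 + 4×65 = 192 + 260 = 452
link = 371/452 = 0.820796
Link Mar 2012→Apr 2012:
ΣP(Apr 2012)Q(Mar 2012) = 10×13 + 2×58 = 130 + 116 = 246
ΣP(Mar 2012)Q(Mar 2012) = 11×13 + 3×58 = 143 + 174 = 317
link = 246/317 = 0.776025
Chained index = 100 × 1.073394 × 0.820796 × 0.776025 = 68.3708

68.37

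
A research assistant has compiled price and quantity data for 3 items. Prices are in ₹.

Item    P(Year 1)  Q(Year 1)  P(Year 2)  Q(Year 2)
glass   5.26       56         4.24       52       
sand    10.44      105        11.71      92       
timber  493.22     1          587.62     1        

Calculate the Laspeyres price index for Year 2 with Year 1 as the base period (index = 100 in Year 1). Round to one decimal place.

Laspeyres price index uses base-period quantities as weights.
ΣP(Year 2)·Q(Year 1) = 4.24×56 + 11.71×105 + 587.62×1 = 237.44 + 1229.55 + 587.62 = 2054.61
ΣP(Year 1)·Q(Year 1) = 5.26×56 + 10.44×105 + 493.22×1 = 294.56 + 1096.2 + 493.22 = 1883.98
Index = 2054.61 / 1883.98 × 100 = 109.0569

109.1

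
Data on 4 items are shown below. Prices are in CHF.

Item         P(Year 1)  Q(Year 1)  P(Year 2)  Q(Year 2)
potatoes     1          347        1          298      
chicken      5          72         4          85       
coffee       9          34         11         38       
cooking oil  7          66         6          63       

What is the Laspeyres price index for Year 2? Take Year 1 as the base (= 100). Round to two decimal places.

95.25

Laspeyres price index uses base-period quantities as weights.
ΣP(Year 2)·Q(Year 1) = 1×347 + 4×72 + 11×34 + 6×66 = 347 + 288 + 374 + 396 = 1405
ΣP(Year 1)·Q(Year 1) = 1×347 + 5×72 + 9×34 + 7×66 = 347 + 360 + 306 + 462 = 1475
Index = 1405 / 1475 × 100 = 95.2542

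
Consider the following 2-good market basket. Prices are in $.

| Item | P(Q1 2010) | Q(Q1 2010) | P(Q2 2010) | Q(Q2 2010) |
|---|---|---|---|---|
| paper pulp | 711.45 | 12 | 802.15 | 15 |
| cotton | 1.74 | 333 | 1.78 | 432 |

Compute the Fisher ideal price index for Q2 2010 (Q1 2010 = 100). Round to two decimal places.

Laspeyres component (base-period weights):
ΣP(Q2 2010)Q(Q1 2010) = 802.15×12 + 1.78×333 = 9625.8 + 592.74 = 10218.54
ΣP(Q1 2010)Q(Q1 2010) = 711.45×12 + 1.74×333 = 8537.4 + 579.42 = 9116.82
L = 10218.54 / 9116.82 × 100 = 112.0845
Paasche component (current-period weights):
ΣP(Q2 2010)Q(Q2 2010) = 802.15×15 + 1.78×432 = 12032.25 + 768.96 = 12801.21
ΣP(Q1 2010)Q(Q2 2010) = 711.45×15 + 1.74×432 = 10671.75 + 751.68 = 11423.43
P = 12801.21 / 11423.43 × 100 = 112.0610
Fisher = √(L × P) = √(112.0845 × 112.0610) = 112.0727

112.07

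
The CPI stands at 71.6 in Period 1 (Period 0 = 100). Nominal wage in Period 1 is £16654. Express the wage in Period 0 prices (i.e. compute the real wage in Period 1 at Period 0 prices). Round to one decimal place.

23259.8

Real = Nominal ÷ (Index/100) = 16654 ÷ (71.6/100)
     = 16654 ÷ 0.716 = 23259.7765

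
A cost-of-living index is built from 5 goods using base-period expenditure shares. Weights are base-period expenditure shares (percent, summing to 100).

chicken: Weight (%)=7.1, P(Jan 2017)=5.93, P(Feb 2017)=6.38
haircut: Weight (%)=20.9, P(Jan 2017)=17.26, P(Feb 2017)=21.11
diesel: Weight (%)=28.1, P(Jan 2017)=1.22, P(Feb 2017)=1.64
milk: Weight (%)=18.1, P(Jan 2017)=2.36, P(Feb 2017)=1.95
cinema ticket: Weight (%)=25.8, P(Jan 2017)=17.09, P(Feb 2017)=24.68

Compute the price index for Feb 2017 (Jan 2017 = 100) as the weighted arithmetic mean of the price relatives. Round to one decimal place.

123.2

chicken: 7.1 × (6.38/5.93) = 7.1 × 1.075885 = 7.6388
haircut: 20.9 × (21.11/17.26) = 20.9 × 1.223059 = 25.5619
diesel: 28.1 × (1.64/1.22) = 28.1 × 1.344262 = 37.7738
milk: 18.1 × (1.95/2.36) = 18.1 × 0.826271 = 14.9555
cinema ticket: 25.8 × (24.68/17.09) = 25.8 × 1.444119 = 37.2583
Index = Σ wᵢ·(p₁ᵢ/p₀ᵢ) = 7.6388 + 25.5619 + 37.7738 + 14.9555 + 37.2583 = 123.1883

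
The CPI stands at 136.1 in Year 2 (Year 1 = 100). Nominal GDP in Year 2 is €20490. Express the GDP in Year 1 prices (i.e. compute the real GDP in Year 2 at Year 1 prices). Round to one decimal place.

15055.1

Real = Nominal ÷ (Index/100) = 20490 ÷ (136.1/100)
     = 20490 ÷ 1.361 = 15055.1065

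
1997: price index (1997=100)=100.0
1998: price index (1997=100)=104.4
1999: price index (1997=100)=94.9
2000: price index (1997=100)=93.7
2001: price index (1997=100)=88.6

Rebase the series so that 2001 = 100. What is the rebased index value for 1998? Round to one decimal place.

117.8

Rebased(1998) = 104.4 / 88.6 × 100 = 117.8330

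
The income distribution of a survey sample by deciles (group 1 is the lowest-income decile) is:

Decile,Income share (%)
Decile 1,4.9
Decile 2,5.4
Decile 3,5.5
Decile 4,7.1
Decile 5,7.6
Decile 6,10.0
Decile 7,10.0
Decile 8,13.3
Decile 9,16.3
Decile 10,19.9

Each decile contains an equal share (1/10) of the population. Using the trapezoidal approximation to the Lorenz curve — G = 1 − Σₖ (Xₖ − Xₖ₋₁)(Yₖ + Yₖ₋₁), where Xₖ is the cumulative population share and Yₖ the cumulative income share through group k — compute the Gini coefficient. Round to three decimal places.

Cumulative income shares Yₖ: 0.0490, 0.1030, 0.1580, 0.2290, 0.3050, 0.4050, 0.5050, 0.6380, 0.8010, 1.0000
Σ (Xₖ−Xₖ₋₁)(Yₖ+Yₖ₋₁) = (1/10)(0.0490+0.0000) + (1/10)(0.1030+0.0490) + (1/10)(0.1580+0.1030) + (1/10)(0.2290+0.1580) + (1/10)(0.3050+0.2290) + (1/10)(0.4050+0.3050) + (1/10)(0.5050+0.4050) + (1/10)(0.6380+0.5050) + (1/10)(0.8010+0.6380) + (1/10)(1.0000+0.8010)
  = 0.0049 + 0.0152 + 0.0261 + 0.0387 + 0.0534 + 0.0710 + 0.0910 + 0.1143 + 0.1439 + 0.1801 = 0.7386
G = 1 − 0.7386 = 0.2614

0.261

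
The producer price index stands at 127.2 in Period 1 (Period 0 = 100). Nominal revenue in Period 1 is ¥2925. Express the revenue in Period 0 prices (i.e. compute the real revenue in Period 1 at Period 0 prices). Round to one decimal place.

2299.5

Real = Nominal ÷ (Index/100) = 2925 ÷ (127.2/100)
     = 2925 ÷ 1.272 = 2299.5283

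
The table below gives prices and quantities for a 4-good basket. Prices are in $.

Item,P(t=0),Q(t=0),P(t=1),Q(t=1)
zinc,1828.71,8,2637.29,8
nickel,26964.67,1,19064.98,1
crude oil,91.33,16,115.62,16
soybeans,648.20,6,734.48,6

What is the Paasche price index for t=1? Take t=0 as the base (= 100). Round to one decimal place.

Paasche price index uses current-period quantities as weights.
ΣP(t=1)·Q(t=1) = 2637.29×8 + 19064.98×1 + 115.62×16 + 734.48×6 = 21098.32 + 19064.98 + 1849.92 + 4406.88 = 46420.1
ΣP(t=0)·Q(t=1) = 1828.71×8 + 26964.67×1 + 91.33×16 + 648.20×6 = 14629.68 + 26964.67 + 1461.28 + 3889.2 = 46944.83
Index = 46420.1 / 46944.83 × 100 = 98.8822

98.9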